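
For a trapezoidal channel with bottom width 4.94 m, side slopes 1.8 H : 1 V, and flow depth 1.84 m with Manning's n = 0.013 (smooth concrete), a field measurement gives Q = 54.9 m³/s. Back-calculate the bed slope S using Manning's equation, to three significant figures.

A = (b + z·y)·y = (4.94 + 1.8×1.84)×1.84 = 15.18 m²
P = b + 2y√(1+z²) = 4.94 + 2×1.84×√(1+1.8²) = 12.52 m
R = A/P = 15.18/12.52 = 1.213 m
S = (Q·n / (1·A·R^(2/3)))² = (54.9×0.013 / (1×15.18×1.137))² = 0.001708

0.00171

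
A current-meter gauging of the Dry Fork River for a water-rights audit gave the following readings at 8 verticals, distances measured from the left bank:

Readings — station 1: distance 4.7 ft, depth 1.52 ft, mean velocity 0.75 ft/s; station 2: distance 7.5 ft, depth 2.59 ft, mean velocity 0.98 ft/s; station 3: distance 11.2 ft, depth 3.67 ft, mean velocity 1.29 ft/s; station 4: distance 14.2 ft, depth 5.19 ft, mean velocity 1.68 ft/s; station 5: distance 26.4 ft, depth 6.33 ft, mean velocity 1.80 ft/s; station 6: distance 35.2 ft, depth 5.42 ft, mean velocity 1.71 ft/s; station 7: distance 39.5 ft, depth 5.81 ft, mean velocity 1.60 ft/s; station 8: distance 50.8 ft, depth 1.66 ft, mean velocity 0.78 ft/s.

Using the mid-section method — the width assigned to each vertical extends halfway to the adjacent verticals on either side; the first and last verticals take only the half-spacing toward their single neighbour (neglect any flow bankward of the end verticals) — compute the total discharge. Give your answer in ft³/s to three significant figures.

352 ft³/s

w_1 = (7.5 − 4.7)/2 = 1.4 ft; q_1 = 0.75 × 1.52 × 1.4 = 1.596 ft³/s
w_2 = (11.2 − 4.7)/2 = 3.25 ft; q_2 = 0.98 × 2.59 × 3.25 = 8.249 ft³/s
w_3 = (14.2 − 7.5)/2 = 3.35 ft; q_3 = 1.29 × 3.67 × 3.35 = 15.86 ft³/s
w_4 = (26.4 − 11.2)/2 = 7.6 ft; q_4 = 1.68 × 5.19 × 7.6 = 66.27 ft³/s
w_5 = (35.2 − 14.2)/2 = 10.5 ft; q_5 = 1.80 × 6.33 × 10.5 = 119.6 ft³/s
w_6 = (39.5 − 26.4)/2 = 6.55 ft; q_6 = 1.71 × 5.42 × 6.55 = 60.71 ft³/s
w_7 = (50.8 − 35.2)/2 = 7.8 ft; q_7 = 1.60 × 5.81 × 7.8 = 72.51 ft³/s
w_8 = (50.8 − 39.5)/2 = 5.65 ft; q_8 = 0.78 × 1.66 × 5.65 = 7.316 ft³/s
Q = Σ qᵢ = 352.1 ft³/s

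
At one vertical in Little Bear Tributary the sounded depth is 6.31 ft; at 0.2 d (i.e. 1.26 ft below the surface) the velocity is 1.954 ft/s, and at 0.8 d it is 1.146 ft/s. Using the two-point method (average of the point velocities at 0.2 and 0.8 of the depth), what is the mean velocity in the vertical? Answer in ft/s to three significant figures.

1.55 ft/s

v̄ = (1.954 + 1.146) / 2 = 1.550 ft/s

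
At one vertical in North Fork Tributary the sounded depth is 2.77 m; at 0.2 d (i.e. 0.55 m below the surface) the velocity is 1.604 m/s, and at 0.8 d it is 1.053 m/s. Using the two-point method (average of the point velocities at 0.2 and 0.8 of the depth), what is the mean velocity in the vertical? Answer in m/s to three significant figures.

v̄ = (1.604 + 1.053) / 2 = 1.329 m/s

1.33 m/s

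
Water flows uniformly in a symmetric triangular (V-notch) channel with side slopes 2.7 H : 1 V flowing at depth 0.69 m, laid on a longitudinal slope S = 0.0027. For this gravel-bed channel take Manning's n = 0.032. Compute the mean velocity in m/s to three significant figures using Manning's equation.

0.765 m/s

A = z·y² = 2.7×0.69² = 1.285 m²
P = 2y√(1+z²) = 2×0.69×√(1+2.7²) = 3.973 m
R = A/P = 1.285/3.973 = 0.3235 m
Q = (1/n)·A·R^(2/3)·S^(1/2) = (1/0.032) × 1.285 × 0.3235^(2/3) × 0.0027^(1/2) = 0.9837 m³/s
V = Q/A = 0.9837/1.285 = 0.7652 m/s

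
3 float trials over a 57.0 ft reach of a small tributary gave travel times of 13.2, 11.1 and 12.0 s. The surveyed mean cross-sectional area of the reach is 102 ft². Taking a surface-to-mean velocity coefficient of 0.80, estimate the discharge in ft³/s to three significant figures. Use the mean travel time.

t̄ = (13.2 + 11.1 + 12.0) / 3 = 12.1 s
v_surface = L / t̄ = 57.0 / 12.1 = 4.711 ft/s
v_mean = 0.80 × 4.711 = 3.769 ft/s
Q = A × v_mean = 102 × 3.769 = 384.4 ft³/s

384 ft³/s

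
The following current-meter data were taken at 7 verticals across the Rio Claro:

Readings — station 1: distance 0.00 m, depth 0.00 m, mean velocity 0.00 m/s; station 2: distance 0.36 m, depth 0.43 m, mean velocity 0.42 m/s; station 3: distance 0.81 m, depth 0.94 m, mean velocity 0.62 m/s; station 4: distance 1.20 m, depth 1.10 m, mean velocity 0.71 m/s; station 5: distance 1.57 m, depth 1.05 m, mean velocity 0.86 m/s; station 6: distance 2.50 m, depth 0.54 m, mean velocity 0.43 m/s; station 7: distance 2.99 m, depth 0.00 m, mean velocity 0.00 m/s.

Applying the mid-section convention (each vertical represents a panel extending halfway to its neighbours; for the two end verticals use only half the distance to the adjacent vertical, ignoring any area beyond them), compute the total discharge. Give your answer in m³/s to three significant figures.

w_2 = (0.81 − 0.00)/2 = 0.405 m; q_2 = 0.42 × 0.43 × 0.405 = 0.07314 m³/s
w_3 = (1.20 − 0.36)/2 = 0.42 m; q_3 = 0.62 × 0.94 × 0.42 = 0.2448 m³/s
w_4 = (1.57 − 0.81)/2 = 0.38 m; q_4 = 0.71 × 1.10 × 0.38 = 0.2968 m³/s
w_5 = (2.50 − 1.20)/2 = 0.65 m; q_5 = 0.86 × 1.05 × 0.65 = 0.5870 m³/s
w_6 = (2.99 − 1.57)/2 = 0.71 m; q_6 = 0.43 × 0.54 × 0.71 = 0.1649 m³/s
Stations 1, 7 contribute zero (depth or velocity is 0).
Q = Σ qᵢ = 1.367 m³/s

1.37 m³/s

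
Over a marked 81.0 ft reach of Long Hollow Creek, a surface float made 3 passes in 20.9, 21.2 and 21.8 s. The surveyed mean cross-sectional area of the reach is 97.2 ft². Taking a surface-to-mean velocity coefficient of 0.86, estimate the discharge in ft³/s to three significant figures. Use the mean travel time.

318 ft³/s

t̄ = (20.9 + 21.2 + 21.8) / 3 = 21.3 s
v_surface = L / t̄ = 81.0 / 21.3 = 3.803 ft/s
v_mean = 0.86 × 3.803 = 3.270 ft/s
Q = A × v_mean = 97.2 × 3.270 = 317.9 ft³/s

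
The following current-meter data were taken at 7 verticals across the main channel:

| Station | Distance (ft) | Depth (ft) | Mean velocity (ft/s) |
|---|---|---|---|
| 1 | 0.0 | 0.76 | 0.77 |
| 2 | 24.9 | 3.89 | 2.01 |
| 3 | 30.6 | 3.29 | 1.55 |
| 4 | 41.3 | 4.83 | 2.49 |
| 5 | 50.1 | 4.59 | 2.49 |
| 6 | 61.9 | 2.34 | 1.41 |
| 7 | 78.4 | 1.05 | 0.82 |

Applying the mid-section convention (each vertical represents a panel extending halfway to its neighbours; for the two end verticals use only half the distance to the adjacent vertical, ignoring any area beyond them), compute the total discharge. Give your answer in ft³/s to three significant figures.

458 ft³/s

w_1 = (24.9 − 0.0)/2 = 12.45 ft; q_1 = 0.77 × 0.76 × 12.45 = 7.286 ft³/s
w_2 = (30.6 − 0.0)/2 = 15.3 ft; q_2 = 2.01 × 3.89 × 15.3 = 119.6 ft³/s
w_3 = (41.3 − 24.9)/2 = 8.2 ft; q_3 = 1.55 × 3.29 × 8.2 = 41.82 ft³/s
w_4 = (50.1 − 30.6)/2 = 9.75 ft; q_4 = 2.49 × 4.83 × 9.75 = 117.3 ft³/s
w_5 = (61.9 − 41.3)/2 = 10.3 ft; q_5 = 2.49 × 4.59 × 10.3 = 117.7 ft³/s
w_6 = (78.4 − 50.1)/2 = 14.15 ft; q_6 = 1.41 × 2.34 × 14.15 = 46.69 ft³/s
w_7 = (78.4 − 61.9)/2 = 8.25 ft; q_7 = 0.82 × 1.05 × 8.25 = 7.103 ft³/s
Q = Σ qᵢ = 457.5 ft³/s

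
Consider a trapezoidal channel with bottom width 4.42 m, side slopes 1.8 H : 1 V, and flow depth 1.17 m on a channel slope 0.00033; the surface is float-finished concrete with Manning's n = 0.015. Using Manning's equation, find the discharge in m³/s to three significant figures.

8.14 m³/s

A = (b + z·y)·y = (4.42 + 1.8×1.17)×1.17 = 7.635 m²
P = b + 2y√(1+z²) = 4.42 + 2×1.17×√(1+1.8²) = 9.238 m
R = A/P = 7.635/9.238 = 0.8265 m
Q = (1/n)·A·R^(2/3)·S^(1/2) = (1/0.015) × 7.635 × 0.8265^(2/3) × 0.00033^(1/2) = 8.144 m³/s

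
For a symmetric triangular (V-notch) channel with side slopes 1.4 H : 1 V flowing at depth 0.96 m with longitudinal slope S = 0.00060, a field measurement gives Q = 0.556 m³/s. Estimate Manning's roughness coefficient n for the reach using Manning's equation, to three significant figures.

A = z·y² = 1.4×0.96² = 1.290 m²
P = 2y√(1+z²) = 2×0.96×√(1+1.4²) = 3.303 m
R = A/P = 1.290/3.303 = 0.3906 m
n = (1/Q)·A·R^(2/3)·S^(1/2) = (1/0.556) × 1.290 × 0.5343 × 0.02449 = 0.03037

0.0304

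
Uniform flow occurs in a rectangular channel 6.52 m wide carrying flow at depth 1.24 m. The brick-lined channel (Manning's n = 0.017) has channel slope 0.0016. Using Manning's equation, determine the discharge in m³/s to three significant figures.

17.7 m³/s

A = b·y = 6.52 × 1.24 = 8.085 m²
P = b + 2y = 6.52 + 2×1.24 = 9.000 m
R = A/P = 8.085/9.000 = 0.8983 m
Q = (1/n)·A·R^(2/3)·S^(1/2) = (1/0.017) × 8.085 × 0.8983^(2/3) × 0.0016^(1/2) = 17.71 m³/s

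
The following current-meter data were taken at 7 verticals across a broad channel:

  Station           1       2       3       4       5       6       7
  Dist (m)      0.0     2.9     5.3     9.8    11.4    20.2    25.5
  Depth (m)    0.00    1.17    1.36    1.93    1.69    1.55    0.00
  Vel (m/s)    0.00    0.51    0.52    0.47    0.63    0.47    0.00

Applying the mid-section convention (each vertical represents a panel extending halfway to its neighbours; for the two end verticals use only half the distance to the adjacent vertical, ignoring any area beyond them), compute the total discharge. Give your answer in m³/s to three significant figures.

w_2 = (5.3 − 0.0)/2 = 2.65 m; q_2 = 0.51 × 1.17 × 2.65 = 1.581 m³/s
w_3 = (9.8 − 2.9)/2 = 3.45 m; q_3 = 0.52 × 1.36 × 3.45 = 2.440 m³/s
w_4 = (11.4 − 5.3)/2 = 3.05 m; q_4 = 0.47 × 1.93 × 3.05 = 2.767 m³/s
w_5 = (20.2 − 9.8)/2 = 5.2 m; q_5 = 0.63 × 1.69 × 5.2 = 5.536 m³/s
w_6 = (25.5 − 11.4)/2 = 7.05 m; q_6 = 0.47 × 1.55 × 7.05 = 5.136 m³/s
Stations 1, 7 contribute zero (depth or velocity is 0).
Q = Σ qᵢ = 17.46 m³/s

17.5 m³/s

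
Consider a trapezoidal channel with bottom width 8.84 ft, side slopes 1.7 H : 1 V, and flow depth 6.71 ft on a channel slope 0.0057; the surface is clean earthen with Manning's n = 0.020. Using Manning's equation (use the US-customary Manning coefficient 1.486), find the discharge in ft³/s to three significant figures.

A = (b + z·y)·y = (8.84 + 1.7×6.71)×6.71 = 135.9 ft²
P = b + 2y√(1+z²) = 8.84 + 2×6.71×√(1+1.7²) = 35.31 ft
R = A/P = 135.9/35.31 = 3.848 ft
Q = (1.486/n)·A·R^(2/3)·S^(1/2) = (1.486/0.020) × 135.9 × 3.848^(2/3) × 0.0057^(1/2) = 1871 ft³/s

1870 ft³/s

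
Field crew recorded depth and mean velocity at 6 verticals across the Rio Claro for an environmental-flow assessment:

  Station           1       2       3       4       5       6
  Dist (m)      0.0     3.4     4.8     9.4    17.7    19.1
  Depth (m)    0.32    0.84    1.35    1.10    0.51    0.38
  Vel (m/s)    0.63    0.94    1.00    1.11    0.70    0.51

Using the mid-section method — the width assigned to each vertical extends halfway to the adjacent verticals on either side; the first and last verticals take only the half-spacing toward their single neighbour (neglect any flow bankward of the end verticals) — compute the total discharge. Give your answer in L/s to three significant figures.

16000 L/s

w_1 = (3.4 − 0.0)/2 = 1.7 m; q_1 = 0.63 × 0.32 × 1.7 = 0.3427 m³/s
w_2 = (4.8 − 0.0)/2 = 2.4 m; q_2 = 0.94 × 0.84 × 2.4 = 1.895 m³/s
w_3 = (9.4 − 3.4)/2 = 3 m; q_3 = 1.00 × 1.35 × 3 = 4.050 m³/s
w_4 = (17.7 − 4.8)/2 = 6.45 m; q_4 = 1.11 × 1.10 × 6.45 = 7.875 m³/s
w_5 = (19.1 − 9.4)/2 = 4.85 m; q_5 = 0.70 × 0.51 × 4.85 = 1.731 m³/s
w_6 = (19.1 − 17.7)/2 = 0.7 m; q_6 = 0.51 × 0.38 × 0.7 = 0.1357 m³/s
Q = Σ qᵢ = 16.03 m³/s
= 16.03 × 1000 = 16030 L/s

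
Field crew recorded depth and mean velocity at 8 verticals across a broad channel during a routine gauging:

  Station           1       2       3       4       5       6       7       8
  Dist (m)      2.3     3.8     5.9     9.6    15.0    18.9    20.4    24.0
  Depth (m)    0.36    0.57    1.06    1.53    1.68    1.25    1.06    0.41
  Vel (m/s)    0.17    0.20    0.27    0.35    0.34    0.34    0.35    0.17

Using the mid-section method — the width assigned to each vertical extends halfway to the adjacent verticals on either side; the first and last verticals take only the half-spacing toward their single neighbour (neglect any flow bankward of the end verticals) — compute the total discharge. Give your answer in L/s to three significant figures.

8390 L/s

w_1 = (3.8 − 2.3)/2 = 0.75 m; q_1 = 0.17 × 0.36 × 0.75 = 0.04590 m³/s
w_2 = (5.9 − 2.3)/2 = 1.8 m; q_2 = 0.20 × 0.57 × 1.8 = 0.2052 m³/s
w_3 = (9.6 − 3.8)/2 = 2.9 m; q_3 = 0.27 × 1.06 × 2.9 = 0.8300 m³/s
w_4 = (15.0 − 5.9)/2 = 4.55 m; q_4 = 0.35 × 1.53 × 4.55 = 2.437 m³/s
w_5 = (18.9 − 9.6)/2 = 4.65 m; q_5 = 0.34 × 1.68 × 4.65 = 2.656 m³/s
w_6 = (20.4 − 15.0)/2 = 2.7 m; q_6 = 0.34 × 1.25 × 2.7 = 1.148 m³/s
w_7 = (24.0 − 18.9)/2 = 2.55 m; q_7 = 0.35 × 1.06 × 2.55 = 0.9461 m³/s
w_8 = (24.0 − 20.4)/2 = 1.8 m; q_8 = 0.17 × 0.41 × 1.8 = 0.1255 m³/s
Q = Σ qᵢ = 8.393 m³/s
= 8.393 × 1000 = 8393 L/s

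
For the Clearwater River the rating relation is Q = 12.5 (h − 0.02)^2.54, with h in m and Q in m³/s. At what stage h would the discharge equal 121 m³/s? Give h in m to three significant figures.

2.46 m

h − h₀ = (Q/C)^(1/b) = (121/12.5)^(1/2.54) = 2.444 m
h = 0.02 + 2.444 = 2.464 m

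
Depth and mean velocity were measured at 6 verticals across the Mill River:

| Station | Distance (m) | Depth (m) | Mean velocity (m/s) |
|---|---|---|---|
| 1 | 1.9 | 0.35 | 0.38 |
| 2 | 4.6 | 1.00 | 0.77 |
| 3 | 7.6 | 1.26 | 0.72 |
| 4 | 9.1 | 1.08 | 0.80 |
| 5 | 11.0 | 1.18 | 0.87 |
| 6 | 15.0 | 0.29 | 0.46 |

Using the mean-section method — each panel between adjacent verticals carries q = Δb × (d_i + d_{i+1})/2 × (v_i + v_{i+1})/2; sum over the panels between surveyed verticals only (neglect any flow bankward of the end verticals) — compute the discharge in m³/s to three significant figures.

8.66 m³/s

Panel 1-2: Δb = 2.7 m, d̄ = (0.35+1.00)/2 = 0.675, v̄ = (0.38+0.77)/2 = 0.575 → q = 2.7×0.675×0.575 = 1.048 m³/s
Panel 2-3: Δb = 3 m, d̄ = (1.00+1.26)/2 = 1.13, v̄ = (0.77+0.72)/2 = 0.745 → q = 3×1.13×0.745 = 2.526 m³/s
Panel 3-4: Δb = 1.5 m, d̄ = (1.26+1.08)/2 = 1.17, v̄ = (0.72+0.80)/2 = 0.76 → q = 1.5×1.17×0.76 = 1.334 m³/s
Panel 4-5: Δb = 1.9 m, d̄ = (1.08+1.18)/2 = 1.13, v̄ = (0.80+0.87)/2 = 0.835 → q = 1.9×1.13×0.835 = 1.793 m³/s
Panel 5-6: Δb = 4 m, d̄ = (1.18+0.29)/2 = 0.735, v̄ = (0.87+0.46)/2 = 0.665 → q = 4×0.735×0.665 = 1.955 m³/s
Q = Σ q = 8.655 m³/s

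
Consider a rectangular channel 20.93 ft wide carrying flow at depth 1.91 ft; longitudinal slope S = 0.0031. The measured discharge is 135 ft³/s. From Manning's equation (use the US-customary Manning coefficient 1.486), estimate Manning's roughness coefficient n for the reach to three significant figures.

0.0337

A = b·y = 20.93 × 1.91 = 39.98 ft²
P = b + 2y = 20.93 + 2×1.91 = 24.75 ft
R = A/P = 39.98/24.75 = 1.615 ft
n = (1.486/Q)·A·R^(2/3)·S^(1/2) = (1.486/135) × 39.98 × 1.377 × 0.05568 = 0.03373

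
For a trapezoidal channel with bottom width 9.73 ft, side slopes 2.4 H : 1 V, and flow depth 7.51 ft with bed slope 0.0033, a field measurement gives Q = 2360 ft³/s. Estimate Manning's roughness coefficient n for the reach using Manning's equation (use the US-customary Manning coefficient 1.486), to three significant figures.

A = (b + z·y)·y = (9.73 + 2.4×7.51)×7.51 = 208.4 ft²
P = b + 2y√(1+z²) = 9.73 + 2×7.51×√(1+2.4²) = 48.78 ft
R = A/P = 208.4/48.78 = 4.273 ft
n = (1.486/Q)·A·R^(2/3)·S^(1/2) = (1.486/2360) × 208.4 × 2.633 × 0.05745 = 0.01985

0.0199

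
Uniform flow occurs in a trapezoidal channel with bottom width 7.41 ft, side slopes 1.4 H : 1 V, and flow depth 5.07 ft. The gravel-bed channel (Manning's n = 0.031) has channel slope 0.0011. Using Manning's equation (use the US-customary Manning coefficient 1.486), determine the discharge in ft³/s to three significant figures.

241 ft³/s

A = (b + z·y)·y = (7.41 + 1.4×5.07)×5.07 = 73.56 ft²
P = b + 2y√(1+z²) = 7.41 + 2×5.07×√(1+1.4²) = 24.86 ft
R = A/P = 73.56/24.86 = 2.959 ft
Q = (1.486/n)·A·R^(2/3)·S^(1/2) = (1.486/0.031) × 73.56 × 2.959^(2/3) × 0.0011^(1/2) = 241.0 ft³/s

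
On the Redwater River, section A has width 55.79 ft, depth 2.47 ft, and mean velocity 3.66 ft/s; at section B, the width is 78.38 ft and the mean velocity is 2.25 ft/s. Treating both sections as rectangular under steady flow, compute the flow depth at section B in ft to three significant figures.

2.86 ft

Q = A₁V₁ = (55.79×2.47) × 3.66 = 504.4 ft³/s
d₂ = Q/(b₂ V₂) = 504.4/(78.38×2.25) = 2.860 ft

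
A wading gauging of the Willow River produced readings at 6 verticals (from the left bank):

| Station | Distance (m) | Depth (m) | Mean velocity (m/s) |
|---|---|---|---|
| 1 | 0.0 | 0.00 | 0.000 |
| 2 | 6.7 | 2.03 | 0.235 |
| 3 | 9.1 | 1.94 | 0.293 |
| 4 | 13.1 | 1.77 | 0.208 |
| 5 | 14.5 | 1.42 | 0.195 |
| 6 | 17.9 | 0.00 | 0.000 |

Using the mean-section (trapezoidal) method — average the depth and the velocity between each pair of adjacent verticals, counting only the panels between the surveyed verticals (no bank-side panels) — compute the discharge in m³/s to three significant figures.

Panel 1-2: Δb = 6.7 m, d̄ = (0.00+2.03)/2 = 1.015, v̄ = (0.000+0.235)/2 = 0.1175 → q = 6.7×1.015×0.1175 = 0.7991 m³/s
Panel 2-3: Δb = 2.4 m, d̄ = (2.03+1.94)/2 = 1.985, v̄ = (0.235+0.293)/2 = 0.264 → q = 2.4×1.985×0.264 = 1.258 m³/s
Panel 3-4: Δb = 4 m, d̄ = (1.94+1.77)/2 = 1.855, v̄ = (0.293+0.208)/2 = 0.2505 → q = 4×1.855×0.2505 = 1.859 m³/s
Panel 4-5: Δb = 1.4 m, d̄ = (1.77+1.42)/2 = 1.595, v̄ = (0.208+0.195)/2 = 0.2015 → q = 1.4×1.595×0.2015 = 0.4499 m³/s
Panel 5-6: Δb = 3.4 m, d̄ = (1.42+0.00)/2 = 0.71, v̄ = (0.195+0.000)/2 = 0.0975 → q = 3.4×0.71×0.0975 = 0.2354 m³/s
Q = Σ q = 4.601 m³/s

4.60 m³/s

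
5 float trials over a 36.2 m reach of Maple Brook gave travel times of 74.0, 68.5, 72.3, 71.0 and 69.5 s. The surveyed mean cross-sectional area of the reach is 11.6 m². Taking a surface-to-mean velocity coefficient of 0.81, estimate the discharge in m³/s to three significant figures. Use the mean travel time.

4.79 m³/s

t̄ = (74.0 + 68.5 + 72.3 + 71.0 + 69.5) / 5 = 71.06 s
v_surface = L / t̄ = 36.2 / 71.06 = 0.5094 m/s
v_mean = 0.81 × 0.5094 = 0.4126 m/s
Q = A × v_mean = 11.6 × 0.4126 = 4.787 m³/s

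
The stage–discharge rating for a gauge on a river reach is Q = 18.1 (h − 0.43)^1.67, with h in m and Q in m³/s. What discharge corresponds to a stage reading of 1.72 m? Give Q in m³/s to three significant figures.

27.7 m³/s

Q = 18.1 × (1.72 − 0.43)^1.67 = 18.1 × 1.29^1.67 = 27.69 m³/s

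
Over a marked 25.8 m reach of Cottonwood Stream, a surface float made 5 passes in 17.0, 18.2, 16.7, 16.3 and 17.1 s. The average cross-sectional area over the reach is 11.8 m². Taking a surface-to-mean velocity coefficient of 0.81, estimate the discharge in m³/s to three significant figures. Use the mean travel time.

t̄ = (17.0 + 18.2 + 16.7 + 16.3 + 17.1) / 5 = 17.06 s
v_surface = L / t̄ = 25.8 / 17.06 = 1.512 m/s
v_mean = 0.81 × 1.512 = 1.225 m/s
Q = A × v_mean = 11.8 × 1.225 = 14.45 m³/s

14.5 m³/s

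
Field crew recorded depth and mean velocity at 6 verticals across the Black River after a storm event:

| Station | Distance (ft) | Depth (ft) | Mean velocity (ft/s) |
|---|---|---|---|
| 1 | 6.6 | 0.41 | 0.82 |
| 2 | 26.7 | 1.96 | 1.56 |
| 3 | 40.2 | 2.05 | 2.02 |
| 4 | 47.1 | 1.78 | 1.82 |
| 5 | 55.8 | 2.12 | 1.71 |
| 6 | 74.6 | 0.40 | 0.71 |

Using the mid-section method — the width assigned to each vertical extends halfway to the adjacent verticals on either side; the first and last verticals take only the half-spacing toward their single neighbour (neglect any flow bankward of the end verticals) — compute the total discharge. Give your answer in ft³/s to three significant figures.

175 ft³/s

w_1 = (26.7 − 6.6)/2 = 10.05 ft; q_1 = 0.82 × 0.41 × 10.05 = 3.379 ft³/s
w_2 = (40.2 − 6.6)/2 = 16.8 ft; q_2 = 1.56 × 1.96 × 16.8 = 51.37 ft³/s
w_3 = (47.1 − 26.7)/2 = 10.2 ft; q_3 = 2.02 × 2.05 × 10.2 = 42.24 ft³/s
w_4 = (55.8 − 40.2)/2 = 7.8 ft; q_4 = 1.82 × 1.78 × 7.8 = 25.27 ft³/s
w_5 = (74.6 − 47.1)/2 = 13.75 ft; q_5 = 1.71 × 2.12 × 13.75 = 49.85 ft³/s
w_6 = (74.6 − 55.8)/2 = 9.4 ft; q_6 = 0.71 × 0.40 × 9.4 = 2.670 ft³/s
Q = Σ qᵢ = 174.8 ft³/s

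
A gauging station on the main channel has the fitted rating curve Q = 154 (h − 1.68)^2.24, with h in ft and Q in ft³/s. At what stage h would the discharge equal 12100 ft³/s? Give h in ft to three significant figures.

h − h₀ = (Q/C)^(1/b) = (12100/154)^(1/2.24) = 7.016 ft
h = 1.68 + 7.016 = 8.696 ft

8.70 ft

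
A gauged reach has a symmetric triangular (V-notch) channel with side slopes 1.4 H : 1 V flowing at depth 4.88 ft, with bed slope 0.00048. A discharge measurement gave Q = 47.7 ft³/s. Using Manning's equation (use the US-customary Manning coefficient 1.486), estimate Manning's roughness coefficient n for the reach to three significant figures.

0.0359

A = z·y² = 1.4×4.88² = 33.34 ft²
P = 2y√(1+z²) = 2×4.88×√(1+1.4²) = 16.79 ft
R = A/P = 33.34/16.79 = 1.986 ft
n = (1.486/Q)·A·R^(2/3)·S^(1/2) = (1.486/47.7) × 33.34 × 1.580 × 0.02191 = 0.03595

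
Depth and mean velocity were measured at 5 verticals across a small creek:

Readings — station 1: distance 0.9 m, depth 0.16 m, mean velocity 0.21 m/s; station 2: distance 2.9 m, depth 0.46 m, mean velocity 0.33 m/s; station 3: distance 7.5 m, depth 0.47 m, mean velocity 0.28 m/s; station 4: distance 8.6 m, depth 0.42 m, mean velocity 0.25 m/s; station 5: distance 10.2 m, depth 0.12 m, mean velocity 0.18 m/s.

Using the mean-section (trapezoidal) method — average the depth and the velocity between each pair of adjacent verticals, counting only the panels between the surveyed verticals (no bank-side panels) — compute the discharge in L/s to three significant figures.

Panel 1-2: Δb = 2 m, d̄ = (0.16+0.46)/2 = 0.31, v̄ = (0.21+0.33)/2 = 0.27 → q = 2×0.31×0.27 = 0.1674 m³/s
Panel 2-3: Δb = 4.6 m, d̄ = (0.46+0.47)/2 = 0.465, v̄ = (0.33+0.28)/2 = 0.305 → q = 4.6×0.465×0.305 = 0.6524 m³/s
Panel 3-4: Δb = 1.1 m, d̄ = (0.47+0.42)/2 = 0.445, v̄ = (0.28+0.25)/2 = 0.265 → q = 1.1×0.445×0.265 = 0.1297 m³/s
Panel 4-5: Δb = 1.6 m, d̄ = (0.42+0.12)/2 = 0.27, v̄ = (0.25+0.18)/2 = 0.215 → q = 1.6×0.27×0.215 = 0.09288 m³/s
Q = Σ q = 1.042 m³/s
= 1.042 × 1000 = 1042 L/s

1040 L/s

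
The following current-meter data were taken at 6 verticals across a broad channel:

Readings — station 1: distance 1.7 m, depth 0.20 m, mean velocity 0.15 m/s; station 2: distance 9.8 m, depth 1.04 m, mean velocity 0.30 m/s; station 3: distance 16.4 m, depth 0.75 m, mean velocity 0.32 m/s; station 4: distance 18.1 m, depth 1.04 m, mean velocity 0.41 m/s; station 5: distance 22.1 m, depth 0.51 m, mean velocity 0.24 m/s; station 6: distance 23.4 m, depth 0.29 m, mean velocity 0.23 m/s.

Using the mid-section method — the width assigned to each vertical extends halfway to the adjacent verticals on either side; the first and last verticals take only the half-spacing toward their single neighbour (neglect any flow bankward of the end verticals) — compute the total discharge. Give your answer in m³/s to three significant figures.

w_1 = (9.8 − 1.7)/2 = 4.05 m; q_1 = 0.15 × 0.20 × 4.05 = 0.1215 m³/s
w_2 = (16.4 − 1.7)/2 = 7.35 m; q_2 = 0.30 × 1.04 × 7.35 = 2.293 m³/s
w_3 = (18.1 − 9.8)/2 = 4.15 m; q_3 = 0.32 × 0.75 × 4.15 = 0.9960 m³/s
w_4 = (22.1 − 16.4)/2 = 2.85 m; q_4 = 0.41 × 1.04 × 2.85 = 1.215 m³/s
w_5 = (23.4 − 18.1)/2 = 2.65 m; q_5 = 0.24 × 0.51 × 2.65 = 0.3244 m³/s
w_6 = (23.4 − 22.1)/2 = 0.65 m; q_6 = 0.23 × 0.29 × 0.65 = 0.04336 m³/s
Q = Σ qᵢ = 4.994 m³/s

4.99 m³/s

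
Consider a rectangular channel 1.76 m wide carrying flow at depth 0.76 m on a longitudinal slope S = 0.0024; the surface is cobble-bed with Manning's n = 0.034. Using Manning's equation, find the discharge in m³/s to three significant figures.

A = b·y = 1.76 × 0.76 = 1.338 m²
P = b + 2y = 1.76 + 2×0.76 = 3.280 m
R = A/P = 1.338/3.280 = 0.4078 m
Q = (1/n)·A·R^(2/3)·S^(1/2) = (1/0.034) × 1.338 × 0.4078^(2/3) × 0.0024^(1/2) = 1.060 m³/s

1.06 m³/s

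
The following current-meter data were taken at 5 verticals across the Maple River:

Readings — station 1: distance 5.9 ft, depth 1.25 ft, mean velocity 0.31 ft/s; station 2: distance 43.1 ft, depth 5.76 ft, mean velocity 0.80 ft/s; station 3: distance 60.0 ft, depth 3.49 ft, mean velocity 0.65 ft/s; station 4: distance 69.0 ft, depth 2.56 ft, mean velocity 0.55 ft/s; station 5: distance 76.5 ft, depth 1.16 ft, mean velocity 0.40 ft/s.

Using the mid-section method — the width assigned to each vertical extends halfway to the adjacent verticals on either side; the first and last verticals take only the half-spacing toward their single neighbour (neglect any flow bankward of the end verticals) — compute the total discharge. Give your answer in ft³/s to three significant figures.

w_1 = (43.1 − 5.9)/2 = 18.6 ft; q_1 = 0.31 × 1.25 × 18.6 = 7.208 ft³/s
w_2 = (60.0 − 5.9)/2 = 27.05 ft; q_2 = 0.80 × 5.76 × 27.05 = 124.6 ft³/s
w_3 = (69.0 − 43.1)/2 = 12.95 ft; q_3 = 0.65 × 3.49 × 12.95 = 29.38 ft³/s
w_4 = (76.5 − 60.0)/2 = 8.25 ft; q_4 = 0.55 × 2.56 × 8.25 = 11.62 ft³/s
w_5 = (76.5 − 69.0)/2 = 3.75 ft; q_5 = 0.40 × 1.16 × 3.75 = 1.740 ft³/s
Q = Σ qᵢ = 174.6 ft³/s

175 ft³/s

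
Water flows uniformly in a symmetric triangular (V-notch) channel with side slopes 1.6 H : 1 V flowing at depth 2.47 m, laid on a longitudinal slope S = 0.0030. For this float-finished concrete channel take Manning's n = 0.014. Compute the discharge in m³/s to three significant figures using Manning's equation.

39.4 m³/s

A = z·y² = 1.6×2.47² = 9.761 m²
P = 2y√(1+z²) = 2×2.47×√(1+1.6²) = 9.321 m
R = A/P = 9.761/9.321 = 1.047 m
Q = (1/n)·A·R^(2/3)·S^(1/2) = (1/0.014) × 9.761 × 1.047^(2/3) × 0.0030^(1/2) = 39.38 m³/s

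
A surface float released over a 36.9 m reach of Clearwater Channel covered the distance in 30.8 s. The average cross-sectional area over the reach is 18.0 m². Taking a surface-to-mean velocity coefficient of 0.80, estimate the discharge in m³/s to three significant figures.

17.3 m³/s

v_surface = L / t̄ = 36.9 / 30.8 = 1.198 m/s
v_mean = 0.80 × 1.198 = 0.9584 m/s
Q = A × v_mean = 18.0 × 0.9584 = 17.25 m³/s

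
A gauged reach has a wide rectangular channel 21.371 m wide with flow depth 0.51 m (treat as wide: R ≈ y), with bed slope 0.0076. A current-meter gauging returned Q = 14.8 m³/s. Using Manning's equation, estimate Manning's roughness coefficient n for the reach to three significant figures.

0.0410

A = b·y = 21.371 × 0.51 = 10.90 m²
Wide channel: R ≈ y = 0.51 m
n = (1/Q)·A·R^(2/3)·S^(1/2) = (1/14.8) × 10.90 × 0.6383 × 0.08718 = 0.04098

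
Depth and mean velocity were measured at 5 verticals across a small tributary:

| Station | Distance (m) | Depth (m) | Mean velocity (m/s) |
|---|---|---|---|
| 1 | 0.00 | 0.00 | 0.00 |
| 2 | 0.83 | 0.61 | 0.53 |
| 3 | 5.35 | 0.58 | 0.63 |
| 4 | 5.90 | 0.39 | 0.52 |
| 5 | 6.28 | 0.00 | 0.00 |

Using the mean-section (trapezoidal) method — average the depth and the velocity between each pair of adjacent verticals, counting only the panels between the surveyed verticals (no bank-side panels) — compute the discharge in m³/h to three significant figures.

6480 m³/h

Panel 1-2: Δb = 0.83 m, d̄ = (0.00+0.61)/2 = 0.305, v̄ = (0.00+0.53)/2 = 0.265 → q = 0.83×0.305×0.265 = 0.06708 m³/s
Panel 2-3: Δb = 4.52 m, d̄ = (0.61+0.58)/2 = 0.595, v̄ = (0.53+0.63)/2 = 0.58 → q = 4.52×0.595×0.58 = 1.560 m³/s
Panel 3-4: Δb = 0.55 m, d̄ = (0.58+0.39)/2 = 0.485, v̄ = (0.63+0.52)/2 = 0.575 → q = 0.55×0.485×0.575 = 0.1534 m³/s
Panel 4-5: Δb = 0.38 m, d̄ = (0.39+0.00)/2 = 0.195, v̄ = (0.52+0.00)/2 = 0.26 → q = 0.38×0.195×0.26 = 0.01927 m³/s
Q = Σ q = 1.800 m³/s
= 1.800 × 3600 = 6479 m³/h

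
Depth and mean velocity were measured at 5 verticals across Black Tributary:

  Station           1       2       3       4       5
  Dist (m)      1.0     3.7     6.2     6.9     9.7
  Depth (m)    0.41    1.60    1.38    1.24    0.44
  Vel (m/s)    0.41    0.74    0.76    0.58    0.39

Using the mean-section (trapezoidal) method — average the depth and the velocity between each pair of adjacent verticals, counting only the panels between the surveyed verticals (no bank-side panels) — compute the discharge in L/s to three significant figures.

6110 L/s

Panel 1-2: Δb = 2.7 m, d̄ = (0.41+1.60)/2 = 1.005, v̄ = (0.41+0.74)/2 = 0.575 → q = 2.7×1.005×0.575 = 1.560 m³/s
Panel 2-3: Δb = 2.5 m, d̄ = (1.60+1.38)/2 = 1.49, v̄ = (0.74+0.76)/2 = 0.75 → q = 2.5×1.49×0.75 = 2.794 m³/s
Panel 3-4: Δb = 0.7 m, d̄ = (1.38+1.24)/2 = 1.31, v̄ = (0.76+0.58)/2 = 0.67 → q = 0.7×1.31×0.67 = 0.6144 m³/s
Panel 4-5: Δb = 2.8 m, d̄ = (1.24+0.44)/2 = 0.84, v̄ = (0.58+0.39)/2 = 0.485 → q = 2.8×0.84×0.485 = 1.141 m³/s
Q = Σ q = 6.109 m³/s
= 6.109 × 1000 = 6109 L/s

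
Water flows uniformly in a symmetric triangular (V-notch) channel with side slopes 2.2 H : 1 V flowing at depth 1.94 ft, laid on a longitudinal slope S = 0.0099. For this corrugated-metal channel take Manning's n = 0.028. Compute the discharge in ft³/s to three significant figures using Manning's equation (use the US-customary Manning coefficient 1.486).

A = z·y² = 2.2×1.94² = 8.280 ft²
P = 2y√(1+z²) = 2×1.94×√(1+2.2²) = 9.376 ft
R = A/P = 8.280/9.376 = 0.8831 ft
Q = (1.486/n)·A·R^(2/3)·S^(1/2) = (1.486/0.028) × 8.280 × 0.8831^(2/3) × 0.0099^(1/2) = 40.24 ft³/s

40.2 ft³/s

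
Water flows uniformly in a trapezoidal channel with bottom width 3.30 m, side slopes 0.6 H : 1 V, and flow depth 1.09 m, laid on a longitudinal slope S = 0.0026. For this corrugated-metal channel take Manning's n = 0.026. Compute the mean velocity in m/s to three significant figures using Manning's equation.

A = (b + z·y)·y = (3.30 + 0.6×1.09)×1.09 = 4.310 m²
P = b + 2y√(1+z²) = 3.30 + 2×1.09×√(1+0.6²) = 5.842 m
R = A/P = 4.310/5.842 = 0.7377 m
Q = (1/n)·A·R^(2/3)·S^(1/2) = (1/0.026) × 4.310 × 0.7377^(2/3) × 0.0026^(1/2) = 6.901 m³/s
V = Q/A = 6.901/4.310 = 1.601 m/s

1.60 m/s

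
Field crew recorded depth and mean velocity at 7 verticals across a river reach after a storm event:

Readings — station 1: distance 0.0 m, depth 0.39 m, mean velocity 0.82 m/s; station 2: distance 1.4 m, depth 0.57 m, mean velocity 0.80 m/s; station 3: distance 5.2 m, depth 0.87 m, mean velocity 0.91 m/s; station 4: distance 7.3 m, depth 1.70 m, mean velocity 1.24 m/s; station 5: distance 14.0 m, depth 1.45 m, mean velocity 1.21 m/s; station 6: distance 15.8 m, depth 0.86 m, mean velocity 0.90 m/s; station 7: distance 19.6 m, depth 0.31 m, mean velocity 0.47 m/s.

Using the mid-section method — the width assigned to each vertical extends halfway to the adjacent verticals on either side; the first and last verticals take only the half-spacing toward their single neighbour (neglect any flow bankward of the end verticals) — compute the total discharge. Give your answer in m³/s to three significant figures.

w_1 = (1.4 − 0.0)/2 = 0.7 m; q_1 = 0.82 × 0.39 × 0.7 = 0.2239 m³/s
w_2 = (5.2 − 0.0)/2 = 2.6 m; q_2 = 0.80 × 0.57 × 2.6 = 1.186 m³/s
w_3 = (7.3 − 1.4)/2 = 2.95 m; q_3 = 0.91 × 0.87 × 2.95 = 2.336 m³/s
w_4 = (14.0 − 5.2)/2 = 4.4 m; q_4 = 1.24 × 1.70 × 4.4 = 9.275 m³/s
w_5 = (15.8 − 7.3)/2 = 4.25 m; q_5 = 1.21 × 1.45 × 4.25 = 7.457 m³/s
w_6 = (19.6 − 14.0)/2 = 2.8 m; q_6 = 0.90 × 0.86 × 2.8 = 2.167 m³/s
w_7 = (19.6 − 15.8)/2 = 1.9 m; q_7 = 0.47 × 0.31 × 1.9 = 0.2768 m³/s
Q = Σ qᵢ = 22.92 m³/s

22.9 m³/s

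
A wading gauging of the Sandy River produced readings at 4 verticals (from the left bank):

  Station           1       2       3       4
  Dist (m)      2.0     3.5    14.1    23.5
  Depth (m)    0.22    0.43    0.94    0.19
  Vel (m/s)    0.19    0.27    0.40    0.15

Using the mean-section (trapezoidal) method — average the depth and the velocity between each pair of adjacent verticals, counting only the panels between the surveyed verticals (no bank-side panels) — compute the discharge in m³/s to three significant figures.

4.01 m³/s

Panel 1-2: Δb = 1.5 m, d̄ = (0.22+0.43)/2 = 0.325, v̄ = (0.19+0.27)/2 = 0.23 → q = 1.5×0.325×0.23 = 0.1121 m³/s
Panel 2-3: Δb = 10.6 m, d̄ = (0.43+0.94)/2 = 0.685, v̄ = (0.27+0.40)/2 = 0.335 → q = 10.6×0.685×0.335 = 2.432 m³/s
Panel 3-4: Δb = 9.4 m, d̄ = (0.94+0.19)/2 = 0.565, v̄ = (0.40+0.15)/2 = 0.275 → q = 9.4×0.565×0.275 = 1.461 m³/s
Q = Σ q = 4.005 m³/s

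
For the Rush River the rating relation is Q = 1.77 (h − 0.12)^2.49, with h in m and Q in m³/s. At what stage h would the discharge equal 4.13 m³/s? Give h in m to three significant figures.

1.53 m

h − h₀ = (Q/C)^(1/b) = (4.13/1.77)^(1/2.49) = 1.405 m
h = 0.12 + 1.405 = 1.525 m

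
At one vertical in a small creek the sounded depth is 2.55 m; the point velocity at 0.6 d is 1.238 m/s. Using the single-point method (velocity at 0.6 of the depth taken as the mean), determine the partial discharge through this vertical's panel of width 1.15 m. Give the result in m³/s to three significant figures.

3.63 m³/s

v̄ = v₀.₆ = 1.238 m/s
q = v̄ × d × w = 1.238 × 2.55 × 1.15 = 3.630 m³/s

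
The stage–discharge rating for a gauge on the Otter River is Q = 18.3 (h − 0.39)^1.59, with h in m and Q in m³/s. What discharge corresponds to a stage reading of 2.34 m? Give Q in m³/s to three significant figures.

52.9 m³/s

Q = 18.3 × (2.34 − 0.39)^1.59 = 18.3 × 1.95^1.59 = 52.92 m³/s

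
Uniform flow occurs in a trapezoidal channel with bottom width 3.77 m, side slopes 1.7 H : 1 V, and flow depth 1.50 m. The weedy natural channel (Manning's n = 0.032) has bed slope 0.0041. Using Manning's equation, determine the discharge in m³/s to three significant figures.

18.7 m³/s

A = (b + z·y)·y = (3.77 + 1.7×1.50)×1.50 = 9.480 m²
P = b + 2y√(1+z²) = 3.77 + 2×1.50×√(1+1.7²) = 9.687 m
R = A/P = 9.480/9.687 = 0.9786 m
Q = (1/n)·A·R^(2/3)·S^(1/2) = (1/0.032) × 9.480 × 0.9786^(2/3) × 0.0041^(1/2) = 18.70 m³/s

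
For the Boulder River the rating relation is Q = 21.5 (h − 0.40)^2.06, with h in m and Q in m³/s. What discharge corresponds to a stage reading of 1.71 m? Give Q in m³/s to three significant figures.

37.5 m³/s

Q = 21.5 × (1.71 − 0.40)^2.06 = 21.5 × 1.31^2.06 = 37.50 m³/s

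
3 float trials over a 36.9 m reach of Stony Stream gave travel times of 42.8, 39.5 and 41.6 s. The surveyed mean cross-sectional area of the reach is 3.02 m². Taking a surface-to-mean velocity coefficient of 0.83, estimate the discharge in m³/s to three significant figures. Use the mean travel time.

t̄ = (42.8 + 39.5 + 41.6) / 3 = 41.3 s
v_surface = L / t̄ = 36.9 / 41.3 = 0.8935 m/s
v_mean = 0.83 × 0.8935 = 0.7416 m/s
Q = A × v_mean = 3.02 × 0.7416 = 2.240 m³/s

2.24 m³/s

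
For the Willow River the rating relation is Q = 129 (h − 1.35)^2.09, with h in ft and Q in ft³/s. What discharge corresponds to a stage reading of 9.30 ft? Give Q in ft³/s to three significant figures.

Q = 129 × (9.30 − 1.35)^2.09 = 129 × 7.95^2.09 = 9826 ft³/s

9830 ft³/s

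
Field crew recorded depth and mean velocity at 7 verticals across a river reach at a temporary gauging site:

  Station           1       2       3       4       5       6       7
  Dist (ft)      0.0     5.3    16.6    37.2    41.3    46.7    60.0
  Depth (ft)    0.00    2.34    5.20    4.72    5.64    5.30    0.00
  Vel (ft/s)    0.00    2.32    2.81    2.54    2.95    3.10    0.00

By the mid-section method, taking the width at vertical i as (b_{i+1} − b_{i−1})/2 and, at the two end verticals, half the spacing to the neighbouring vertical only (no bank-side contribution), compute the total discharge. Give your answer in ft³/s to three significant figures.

w_2 = (16.6 − 0.0)/2 = 8.3 ft; q_2 = 2.32 × 2.34 × 8.3 = 45.06 ft³/s
w_3 = (37.2 − 5.3)/2 = 15.95 ft; q_3 = 2.81 × 5.20 × 15.95 = 233.1 ft³/s
w_4 = (41.3 − 16.6)/2 = 12.35 ft; q_4 = 2.54 × 4.72 × 12.35 = 148.1 ft³/s
w_5 = (46.7 − 37.2)/2 = 4.75 ft; q_5 = 2.95 × 5.64 × 4.75 = 79.03 ft³/s
w_6 = (60.0 − 41.3)/2 = 9.35 ft; q_6 = 3.10 × 5.30 × 9.35 = 153.6 ft³/s
Stations 1, 7 contribute zero (depth or velocity is 0).
Q = Σ qᵢ = 658.8 ft³/s

659 ft³/s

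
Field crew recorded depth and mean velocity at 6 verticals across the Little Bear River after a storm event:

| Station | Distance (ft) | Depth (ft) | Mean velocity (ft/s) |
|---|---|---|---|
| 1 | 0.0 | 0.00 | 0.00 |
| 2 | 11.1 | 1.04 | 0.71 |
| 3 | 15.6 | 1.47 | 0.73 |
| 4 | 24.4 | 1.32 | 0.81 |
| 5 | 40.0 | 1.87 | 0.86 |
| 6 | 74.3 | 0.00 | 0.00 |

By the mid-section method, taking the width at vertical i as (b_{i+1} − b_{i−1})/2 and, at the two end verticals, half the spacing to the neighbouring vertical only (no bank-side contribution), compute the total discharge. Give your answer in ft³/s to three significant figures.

66.1 ft³/s

w_2 = (15.6 − 0.0)/2 = 7.8 ft; q_2 = 0.71 × 1.04 × 7.8 = 5.760 ft³/s
w_3 = (24.4 − 11.1)/2 = 6.65 ft; q_3 = 0.73 × 1.47 × 6.65 = 7.136 ft³/s
w_4 = (40.0 − 15.6)/2 = 12.2 ft; q_4 = 0.81 × 1.32 × 12.2 = 13.04 ft³/s
w_5 = (74.3 − 24.4)/2 = 24.95 ft; q_5 = 0.86 × 1.87 × 24.95 = 40.12 ft³/s
Stations 1, 6 contribute zero (depth or velocity is 0).
Q = Σ qᵢ = 66.06 ft³/s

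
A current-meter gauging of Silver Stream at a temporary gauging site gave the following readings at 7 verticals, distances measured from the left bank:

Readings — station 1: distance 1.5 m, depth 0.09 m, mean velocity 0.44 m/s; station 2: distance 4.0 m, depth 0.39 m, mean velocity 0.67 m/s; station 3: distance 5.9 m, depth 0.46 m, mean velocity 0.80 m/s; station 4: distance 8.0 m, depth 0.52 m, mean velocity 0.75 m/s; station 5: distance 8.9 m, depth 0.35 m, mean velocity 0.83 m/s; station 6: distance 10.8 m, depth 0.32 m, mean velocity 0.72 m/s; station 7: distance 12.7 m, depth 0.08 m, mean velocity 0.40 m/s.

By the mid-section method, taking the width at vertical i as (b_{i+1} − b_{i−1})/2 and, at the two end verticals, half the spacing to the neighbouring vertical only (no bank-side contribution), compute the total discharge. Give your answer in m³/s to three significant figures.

2.82 m³/s

w_1 = (4.0 − 1.5)/2 = 1.25 m; q_1 = 0.44 × 0.09 × 1.25 = 0.04950 m³/s
w_2 = (5.9 − 1.5)/2 = 2.2 m; q_2 = 0.67 × 0.39 × 2.2 = 0.5749 m³/s
w_3 = (8.0 − 4.0)/2 = 2 m; q_3 = 0.80 × 0.46 × 2 = 0.7360 m³/s
w_4 = (8.9 − 5.9)/2 = 1.5 m; q_4 = 0.75 × 0.52 × 1.5 = 0.5850 m³/s
w_5 = (10.8 − 8.0)/2 = 1.4 m; q_5 = 0.83 × 0.35 × 1.4 = 0.4067 m³/s
w_6 = (12.7 − 8.9)/2 = 1.9 m; q_6 = 0.72 × 0.32 × 1.9 = 0.4378 m³/s
w_7 = (12.7 − 10.8)/2 = 0.95 m; q_7 = 0.40 × 0.08 × 0.95 = 0.03040 m³/s
Q = Σ qᵢ = 2.820 m³/s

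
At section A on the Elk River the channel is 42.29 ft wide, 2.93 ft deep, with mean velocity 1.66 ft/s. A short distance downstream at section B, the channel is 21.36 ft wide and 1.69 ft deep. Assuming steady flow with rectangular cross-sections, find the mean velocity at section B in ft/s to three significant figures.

5.70 ft/s

Q = A₁V₁ = (42.29×2.93) × 1.66 = 205.7 ft³/s
A₂ = 21.36 × 1.69 = 36.10 ft²
V₂ = Q/A₂ = 205.7/36.10 = 5.698 ft/s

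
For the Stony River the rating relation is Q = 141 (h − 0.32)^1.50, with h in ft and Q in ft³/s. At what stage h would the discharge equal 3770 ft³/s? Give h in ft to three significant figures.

h − h₀ = (Q/C)^(1/b) = (3770/141)^(1/1.50) = 8.942 ft
h = 0.32 + 8.942 = 9.262 ft

9.26 ft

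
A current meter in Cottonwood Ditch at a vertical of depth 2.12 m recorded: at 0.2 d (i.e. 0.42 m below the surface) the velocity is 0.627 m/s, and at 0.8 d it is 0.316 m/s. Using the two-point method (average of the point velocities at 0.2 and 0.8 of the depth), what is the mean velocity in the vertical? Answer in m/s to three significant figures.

0.472 m/s

v̄ = (0.627 + 0.316) / 2 = 0.4715 m/s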